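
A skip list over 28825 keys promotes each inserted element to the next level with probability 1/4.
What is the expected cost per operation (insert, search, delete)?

Expected number of levels is O(log_4(28825)) = O(log n). A search visits O(1) expected nodes per level over O(log n) levels. Insert/delete are a search plus O(1) pointer updates per level. Expected O(log n) per operation.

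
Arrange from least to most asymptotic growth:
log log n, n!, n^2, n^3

Ordered by growth rate: log log n < n^2 < n^3 < n!.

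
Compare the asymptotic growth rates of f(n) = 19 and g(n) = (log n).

g(n) = (log n) grows faster: any unbounded function dominates a constant.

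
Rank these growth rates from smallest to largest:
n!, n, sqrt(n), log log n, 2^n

Ordered by growth rate: log log n < sqrt(n) < n < 2^n < n!.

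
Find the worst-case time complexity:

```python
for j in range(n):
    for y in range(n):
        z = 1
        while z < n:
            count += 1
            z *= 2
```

Time complexity: O(n^2 log n).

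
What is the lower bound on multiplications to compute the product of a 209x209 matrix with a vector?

A 209x209 matrix-vector product has 209 inner products of length 209. Output depends on all 209^2 = 43681 matrix entries. At least 43681 multiplications needed.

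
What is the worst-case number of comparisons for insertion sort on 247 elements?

Insertion sort on reverse-sorted input: 1 + 2 + ... + (247-1) = 30381 comparisons.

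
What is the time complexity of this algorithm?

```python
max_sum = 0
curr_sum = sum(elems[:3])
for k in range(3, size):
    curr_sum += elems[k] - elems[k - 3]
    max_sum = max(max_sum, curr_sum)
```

Time complexity: O(n).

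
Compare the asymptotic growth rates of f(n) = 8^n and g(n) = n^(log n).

f(n) = 8^n grows faster: take logs: log(n^(log n)) = (log n)^2, log(8^n) = n log 8; n dominates (log n)^2.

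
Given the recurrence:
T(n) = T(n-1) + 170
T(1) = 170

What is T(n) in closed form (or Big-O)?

Unrolling: T(n) = T(n-1) + 170 = T(n-2) + 2*170 = ... = T(1) + (n-1)*170 = 170 + (n-1)*170 = 170n.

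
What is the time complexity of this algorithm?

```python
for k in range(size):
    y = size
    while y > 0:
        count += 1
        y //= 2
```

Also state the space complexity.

Time complexity: O(n log n).
Space complexity: O(1).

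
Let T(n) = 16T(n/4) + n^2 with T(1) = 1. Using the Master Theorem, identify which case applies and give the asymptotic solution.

a=16, b=4, f(n)=n^2.
log_4(16) = 2, so n^(log_b(a)) = n^2.
f(n) = Theta(n^2), so Case 2 applies.
T(n) = Theta(n^2 log n).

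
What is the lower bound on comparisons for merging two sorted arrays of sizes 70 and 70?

Adversary argument: with sizes 70 and 70 (differing by at most 1), interleave the two arrays so that every consecutive pair in the output comes from different inputs. Then each of the 139 adjacent output pairs must be directly compared, or the algorithm cannot determine their relative order. So 139 comparisons are necessary; standard merge achieves this.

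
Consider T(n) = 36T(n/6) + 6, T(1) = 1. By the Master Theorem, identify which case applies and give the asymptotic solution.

a=36, b=6, f(n)=6.
log_6(36) = 2 > 0.
Since f(n) = O(n^0) is polynomially smaller than n^2, Case 1 applies.
T(n) = Theta(n^2).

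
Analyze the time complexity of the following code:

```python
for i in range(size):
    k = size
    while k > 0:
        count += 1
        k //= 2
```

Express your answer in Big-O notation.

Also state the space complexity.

Time complexity: O(n log n).
Space complexity: O(1).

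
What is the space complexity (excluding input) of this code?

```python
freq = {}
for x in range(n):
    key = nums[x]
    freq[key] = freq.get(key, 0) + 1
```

Space complexity: O(n).
Auxiliary storage grows linearly with the input size n in the worst case.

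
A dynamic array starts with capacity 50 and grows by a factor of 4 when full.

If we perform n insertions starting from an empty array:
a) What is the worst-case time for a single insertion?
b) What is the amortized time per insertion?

(a) Worst-case single insertion: O(n) -- when the array is full at capacity c, the resize copies all c elements, and c can be Theta(n).
(b) Resizes happen at sizes 50, 200, 800, ... Total copy cost for n insertions: 50 + 200 + ... = O(n) (geometric series with ratio 1/4). Amortized cost per insertion: O(n)/n = O(1).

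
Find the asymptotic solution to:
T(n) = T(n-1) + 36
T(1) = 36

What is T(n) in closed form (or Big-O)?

Unrolling: T(n) = T(n-1) + 36 = T(n-2) + 2*36 = ... = T(1) + (n-1)*36 = 36 + (n-1)*36 = 36n.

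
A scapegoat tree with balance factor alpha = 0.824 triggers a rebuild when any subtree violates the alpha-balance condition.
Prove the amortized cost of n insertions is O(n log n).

Define potential Phi = c * sum of |size(left(v)) - size(right(v))| over all nodes. An insertion at depth d costs O(d) = O(log n) and increases Phi by O(log n). When a rebuild of subtree of size s occurs, it costs O(s) but reduces Phi by Omega(s). With alpha = 0.824, between rebuilds Omega(s) insertions must occur. Amortized cost per insertion: O(log n).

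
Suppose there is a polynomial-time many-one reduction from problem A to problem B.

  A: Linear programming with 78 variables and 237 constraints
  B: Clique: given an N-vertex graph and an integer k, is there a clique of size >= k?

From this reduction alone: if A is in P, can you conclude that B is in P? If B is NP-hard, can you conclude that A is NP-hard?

A poly-time reduction A <=_p B transfers tractability DOWN (B easy => A easy) and hardness UP (A hard => B hard), not the reverse.
From A in P, the reduction alone does NOT give B in P: any problem in P trivially reduces to SAT, yet SAT is not known to be in P.
From B NP-hard, the reduction alone does NOT give A NP-hard: again, easy problems reduce to hard ones.
(Here in fact A is P and B is NP-complete.)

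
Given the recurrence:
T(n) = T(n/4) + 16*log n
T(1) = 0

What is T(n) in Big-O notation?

Each of the log_4(n) levels adds O(log n). T(n) = O(log^2 n).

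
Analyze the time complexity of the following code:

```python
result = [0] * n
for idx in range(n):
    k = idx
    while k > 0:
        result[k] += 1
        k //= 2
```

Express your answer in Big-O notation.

Time complexity: O(n log n).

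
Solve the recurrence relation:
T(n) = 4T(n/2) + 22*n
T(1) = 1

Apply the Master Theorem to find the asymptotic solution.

a=4, b=2, f(n)=22*n. log_2(4) = 2. Case 1 of Master Theorem: T(n) = O(n^2).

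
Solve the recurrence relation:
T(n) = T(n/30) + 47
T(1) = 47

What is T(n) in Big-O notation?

Each step divides n by 30 and adds 47. After log_30(n) steps, T(n) = O(log n).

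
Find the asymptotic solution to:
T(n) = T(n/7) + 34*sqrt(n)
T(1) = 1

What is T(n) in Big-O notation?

Each level contributes sqrt(n/7^k). Geometric series with ratio 1/sqrt(7) < 1 sums to O(sqrt(n)).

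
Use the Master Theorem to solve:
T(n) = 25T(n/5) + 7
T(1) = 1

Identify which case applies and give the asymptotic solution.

a=25, b=5, f(n)=7.
log_5(25) = 2 > 0.
Since f(n) = O(n^0) is polynomially smaller than n^2, Case 1 applies.
T(n) = Theta(n^2).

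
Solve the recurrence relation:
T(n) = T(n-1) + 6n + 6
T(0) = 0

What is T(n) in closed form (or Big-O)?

Dominant term in sum is 6*sum(i, i=1..n) = 6*n*(n+1)/2 = O(n^2).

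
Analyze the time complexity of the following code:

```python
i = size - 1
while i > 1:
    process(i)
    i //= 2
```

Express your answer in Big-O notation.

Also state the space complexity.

Time complexity: O(log n).
Space complexity: O(1).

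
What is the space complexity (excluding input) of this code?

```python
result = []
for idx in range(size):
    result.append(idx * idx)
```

Space complexity: O(n).
Auxiliary storage grows linearly with the input size n in the worst case.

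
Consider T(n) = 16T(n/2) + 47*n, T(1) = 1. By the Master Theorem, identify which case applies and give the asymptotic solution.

a=16, b=2, f(n)=47*n.
log_2(16) = 4 > 1.
Since f(n) = O(n^1) is polynomially smaller than n^4, Case 1 applies.
T(n) = Theta(n^4).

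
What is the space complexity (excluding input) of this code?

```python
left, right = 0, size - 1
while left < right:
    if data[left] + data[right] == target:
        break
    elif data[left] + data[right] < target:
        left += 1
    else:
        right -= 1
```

Space complexity: O(1).
Only a constant amount of auxiliary storage is used; nothing grows with n.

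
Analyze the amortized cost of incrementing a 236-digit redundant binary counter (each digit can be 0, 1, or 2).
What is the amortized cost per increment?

A redundant counter on 236 digits allows digit values 0, 1, 2. Increment adds 1 to the least significant digit and carries any 2 to a 0 plus +1 on the next digit. With potential Phi = (number of 2-digits), each increment does O(1) actual work plus a chain of carries, each of which decreases Phi by 1. Amortized O(1).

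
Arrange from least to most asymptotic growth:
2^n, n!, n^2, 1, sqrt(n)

Ordered by growth rate: 1 < sqrt(n) < n^2 < 2^n < n!.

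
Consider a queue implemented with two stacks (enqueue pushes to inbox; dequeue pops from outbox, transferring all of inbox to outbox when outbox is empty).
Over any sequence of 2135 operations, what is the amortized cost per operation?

Each element is pushed to inbox once, popped once, pushed to outbox once, and popped once: 4 unit operations over its lifetime. Over 2135 operations the total work is O(2135). Amortized O(1) per enqueue/dequeue.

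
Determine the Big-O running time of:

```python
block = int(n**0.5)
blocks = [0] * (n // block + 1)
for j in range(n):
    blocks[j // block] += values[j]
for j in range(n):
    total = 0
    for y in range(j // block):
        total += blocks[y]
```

Time complexity: O(n * sqrt(n)).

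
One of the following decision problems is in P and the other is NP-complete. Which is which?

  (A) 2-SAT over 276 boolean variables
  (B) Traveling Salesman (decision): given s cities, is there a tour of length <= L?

(A) is P: 2-SAT is solvable in linear time via implication-graph SCCs.
(B) is NP-complete: reduces from Hamiltonian Cycle.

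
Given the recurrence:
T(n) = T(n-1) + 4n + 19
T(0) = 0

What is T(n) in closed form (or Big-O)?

Dominant term in sum is 4*sum(i, i=1..n) = 4*n*(n+1)/2 = O(n^2).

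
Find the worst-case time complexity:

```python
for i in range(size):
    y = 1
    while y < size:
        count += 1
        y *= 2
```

Time complexity: O(n log n).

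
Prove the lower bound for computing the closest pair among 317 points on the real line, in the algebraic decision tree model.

Reduction from element distinctness: given 317 reals, the closest-pair distance is 0 iff two are equal. Element distinctness has an Omega(n log n) lower bound in the algebraic decision tree model (Ben-Or). Therefore closest pair on a line also requires Omega(n log n). Sorting then a linear scan achieves this.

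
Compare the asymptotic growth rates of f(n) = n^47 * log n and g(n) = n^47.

f(n) = n^47 * log n grows faster: extra log n factor -> infinity.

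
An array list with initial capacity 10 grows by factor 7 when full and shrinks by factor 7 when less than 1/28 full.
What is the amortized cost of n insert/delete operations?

Using potential function Phi = |7*size - capacity|. Resizing costs are offset by potential release. Amortized O(1) per operation.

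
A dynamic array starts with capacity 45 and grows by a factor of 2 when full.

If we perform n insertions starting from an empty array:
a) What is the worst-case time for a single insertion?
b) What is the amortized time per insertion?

(a) Worst-case single insertion: O(n) -- when the array is full at capacity c, the resize copies all c elements, and c can be Theta(n).
(b) Resizes happen at sizes 45, 90, 180, ... Total copy cost for n insertions: 45 + 90 + ... = O(n) (geometric series with ratio 1/2). Amortized cost per insertion: O(n)/n = O(1).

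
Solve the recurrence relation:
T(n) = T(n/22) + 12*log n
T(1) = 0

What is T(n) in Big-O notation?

Each of the log_22(n) levels adds O(log n). T(n) = O(log^2 n).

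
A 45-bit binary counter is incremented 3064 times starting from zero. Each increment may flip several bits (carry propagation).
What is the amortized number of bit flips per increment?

Bit i flips on every 2^i-th increment, so over 3064 increments bit i flips floor(3064/2^i) times. Summing over i: total flips < 2 * 3064. Amortized: < 2 = O(1) per increment.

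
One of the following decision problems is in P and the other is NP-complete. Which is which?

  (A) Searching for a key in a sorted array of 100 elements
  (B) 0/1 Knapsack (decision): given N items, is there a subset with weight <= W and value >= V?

(A) is P: binary search runs in O(log n).
(B) is NP-complete: reduces from Subset Sum.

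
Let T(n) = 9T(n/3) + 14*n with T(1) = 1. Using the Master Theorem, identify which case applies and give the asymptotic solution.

a=9, b=3, f(n)=14*n.
log_3(9) = 2 > 1.
Since f(n) = O(n^1) is polynomially smaller than n^2, Case 1 applies.
T(n) = Theta(n^2).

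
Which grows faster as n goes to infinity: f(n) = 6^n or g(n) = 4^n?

f(n) = 6^n grows faster: (6/4)^n -> infinity since 6/4 > 1.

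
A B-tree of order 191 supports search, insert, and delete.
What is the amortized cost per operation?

B-tree of order 191 has height O(log_191 n). Each operation traverses the tree height. Splits during insert and merges during delete are O(1) each and occur at most once per level. Total cost per operation: O(log_191 n).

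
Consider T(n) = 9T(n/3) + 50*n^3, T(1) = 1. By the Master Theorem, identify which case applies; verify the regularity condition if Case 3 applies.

a=9, b=3, f(n)=50*n^3.
log_3(9) = 2 < 3.
f(n) = Omega(n^(2+epsilon)) for some epsilon > 0, so Case 3 is the candidate.
Regularity: a*f(n/b) = 9*50*(n/3)^3 = (9/27)*50*n^3 <= c*f(n) with c = 9/27 < 1. Satisfied.
Case 3: T(n) = Theta(n^3).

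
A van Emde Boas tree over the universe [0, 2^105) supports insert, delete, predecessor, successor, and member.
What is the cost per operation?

vEB recursively partitions [0, 40564819207303340847894502572032) into sqrt(u) clusters of size sqrt(u). Each operation recurses into either one cluster or the summary, never both: T(u) = T(sqrt(u)) + O(1) => T(u) = O(log log u) = O(log 105). This is worst-case, not just amortized.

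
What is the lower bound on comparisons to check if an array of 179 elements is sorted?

To verify 179 elements are sorted, we must compare each consecutive pair. Skipping any pair allows an adversary to swap them. Therefore 178 comparisons are necessary and sufficient.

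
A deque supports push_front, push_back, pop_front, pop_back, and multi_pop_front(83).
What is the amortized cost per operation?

Assign 2 credits to each push operation. A pop uses 1 saved credit. multi_pop_front(83) uses up to 83 saved credits from previous pushes. Credits never go negative. Amortized cost is O(1).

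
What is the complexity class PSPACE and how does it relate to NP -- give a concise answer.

PSPACE is the class of problems solvable with polynomial space. NP is a subset of PSPACE (a poly-space machine can enumerate all certificates). PSPACE-complete problems include QBF (quantified Boolean formulas) and generalized games. It is unknown whether NP = PSPACE.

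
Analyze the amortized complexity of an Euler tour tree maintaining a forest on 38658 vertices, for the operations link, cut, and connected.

An Euler tour tree stores each tree's Euler tour as a balanced BST keyed by tour position. On 38658 vertices: link concatenates two tours via O(1) splits/joins of size <= 2*38658 (O(log n)); cut splits the tour at the two occurrences of the edge (O(log n)); connected compares BST roots (O(log n) to find the root). All O(log n) amortized.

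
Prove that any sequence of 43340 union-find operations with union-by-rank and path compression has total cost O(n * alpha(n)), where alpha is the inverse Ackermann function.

Using Tarjan's analysis with rank-based potential function. Union-by-rank keeps tree height O(log n). Path compression flattens paths during find. For n = 43340 operations, total cost is O(n * alpha(n)), effectively O(n) since alpha grows incredibly slowly.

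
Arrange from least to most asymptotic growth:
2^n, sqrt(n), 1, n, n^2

Ordered by growth rate: 1 < sqrt(n) < n < n^2 < 2^n.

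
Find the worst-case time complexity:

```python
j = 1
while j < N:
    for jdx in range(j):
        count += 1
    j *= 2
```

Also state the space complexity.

Time complexity: O(n).
Space complexity: O(1).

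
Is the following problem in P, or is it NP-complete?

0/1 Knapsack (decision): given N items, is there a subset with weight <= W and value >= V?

This problem is NP-complete: reduces from Subset Sum.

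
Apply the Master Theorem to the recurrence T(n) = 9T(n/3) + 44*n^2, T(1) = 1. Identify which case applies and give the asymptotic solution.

a=9, b=3, f(n)=44*n^2.
log_3(9) = 2, so n^(log_b(a)) = n^2.
f(n) = Theta(n^2), so Case 2 applies.
T(n) = Theta(n^2 log n).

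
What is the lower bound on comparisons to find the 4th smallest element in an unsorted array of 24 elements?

Finding the 4th smallest of 24 elements requires Omega(n) comparisons. Every element must participate in at least one comparison; otherwise it could be the 4th smallest.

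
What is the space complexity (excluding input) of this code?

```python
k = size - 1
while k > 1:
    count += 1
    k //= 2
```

Space complexity: O(1).
Only a constant amount of auxiliary storage is used; nothing grows with n.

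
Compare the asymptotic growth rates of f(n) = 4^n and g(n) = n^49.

f(n) = 4^n grows faster: any exponential with base > 1 dominates every polynomial.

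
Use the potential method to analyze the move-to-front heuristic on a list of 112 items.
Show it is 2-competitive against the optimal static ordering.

Let Phi = number of inversions between the MTF list and the optimal static list (0 <= Phi <= C(112,2)). Accessing an element at MTF position k and optimal position j: the move-to-front destroys all k-1 inversions in front of it that are not in front in optimal (>= k-j of them) and creates at most j-1 new ones. Amortized cost <= k + (j-1) - (k-j) = 2j - 1 <= 2 * optimal cost.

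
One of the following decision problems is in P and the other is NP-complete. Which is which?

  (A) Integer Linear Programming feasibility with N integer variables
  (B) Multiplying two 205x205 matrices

(A) is NP-complete: ILP feasibility is NP-complete (LP relaxation is in P).
(B) is P: the schoolbook algorithm runs in O(n^3).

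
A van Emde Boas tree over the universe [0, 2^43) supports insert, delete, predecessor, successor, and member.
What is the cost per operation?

vEB recursively partitions [0, 8796093022208) into sqrt(u) clusters of size sqrt(u). Each operation recurses into either one cluster or the summary, never both: T(u) = T(sqrt(u)) + O(1) => T(u) = O(log log u) = O(log 43). This is worst-case, not just amortized.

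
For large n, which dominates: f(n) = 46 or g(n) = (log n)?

g(n) = (log n) grows faster: any unbounded function dominates a constant.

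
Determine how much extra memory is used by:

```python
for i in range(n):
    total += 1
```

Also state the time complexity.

Space complexity: O(1).
Only a constant amount of auxiliary storage is used; nothing grows with n.
Time complexity: O(n).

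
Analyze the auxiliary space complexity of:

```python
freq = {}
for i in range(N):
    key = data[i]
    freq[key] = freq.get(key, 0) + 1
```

Space complexity: O(n).
Auxiliary storage grows linearly with the input size n in the worst case.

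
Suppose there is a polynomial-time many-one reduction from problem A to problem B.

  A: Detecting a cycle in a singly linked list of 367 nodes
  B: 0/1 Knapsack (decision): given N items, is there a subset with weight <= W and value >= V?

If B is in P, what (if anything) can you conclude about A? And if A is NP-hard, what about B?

A poly-time reduction A <=_p B means any A-instance can be transformed to a B-instance in poly time.
If B is in P: compose the reduction with B's poly-time algorithm to solve A in poly time, so A is in P.
If A is NP-hard: every NP problem reduces to A, which reduces to B; composing reductions, every NP problem reduces to B, so B is NP-hard.
(Here in fact A is P and B is NP-complete.)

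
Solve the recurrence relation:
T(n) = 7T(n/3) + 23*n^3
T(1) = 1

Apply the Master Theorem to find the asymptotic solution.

a=7, b=3, f(n)=23*n^3. log_3(7) = 1.771 < 3. Case 3: T(n) = O(n^3).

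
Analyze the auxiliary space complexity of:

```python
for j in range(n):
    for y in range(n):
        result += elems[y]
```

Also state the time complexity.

Space complexity: O(1).
Only a constant amount of auxiliary storage is used; nothing grows with n.
Time complexity: O(n^2).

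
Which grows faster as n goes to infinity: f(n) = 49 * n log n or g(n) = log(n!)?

f(n) = 49 * n log n and g(n) = log(n!) are Theta of each other: Stirling: log(n!) = n log n - n + O(log n) = Theta(n log n); the constant 49 doesn't change the Theta class.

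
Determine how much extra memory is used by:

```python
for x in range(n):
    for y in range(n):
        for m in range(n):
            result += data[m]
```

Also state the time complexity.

Space complexity: O(1).
Only a constant amount of auxiliary storage is used; nothing grows with n.
Time complexity: O(n^3).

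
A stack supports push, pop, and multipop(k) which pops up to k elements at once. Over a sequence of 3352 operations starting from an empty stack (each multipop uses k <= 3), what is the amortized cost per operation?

Each element is pushed exactly once and popped at most once (whether by pop or as part of a multipop). So the total number of individual pops over the whole sequence is at most the number of pushes, which is at most 3352. Total work <= 2 * 3352, hence O(1) amortized per operation.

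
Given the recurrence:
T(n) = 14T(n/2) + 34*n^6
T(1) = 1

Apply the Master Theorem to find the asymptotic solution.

a=14, b=2, f(n)=34*n^6. log_2(14) = 3.807 < 6. Case 3: T(n) = O(n^6).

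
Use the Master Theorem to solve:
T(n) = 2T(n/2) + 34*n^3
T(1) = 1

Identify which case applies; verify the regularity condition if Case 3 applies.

a=2, b=2, f(n)=34*n^3.
log_2(2) = 1 < 3.
f(n) = Omega(n^(1+epsilon)) for some epsilon > 0, so Case 3 is the candidate.
Regularity: a*f(n/b) = 2*34*(n/2)^3 = (2/8)*34*n^3 <= c*f(n) with c = 2/8 < 1. Satisfied.
Case 3: T(n) = Theta(n^3).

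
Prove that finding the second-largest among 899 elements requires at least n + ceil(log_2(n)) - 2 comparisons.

Lower bound (adversary): identifying the maximum requires 899-1 comparisons (each eliminates one candidate). Assign weight 1 to each element; on each comparison the adversary lets the heavier side win and gives it the loser's weight. The max ends with weight 899, but each comparison it wins at most doubles its weight, so the max must win >= ceil(log_2(899)) = 10 comparisons. The second-largest is one of those 10 direct losers to the max, and identifying which one is largest needs >= 10-1 further comparisons. Total >= 899-1 + 10-1 = 907.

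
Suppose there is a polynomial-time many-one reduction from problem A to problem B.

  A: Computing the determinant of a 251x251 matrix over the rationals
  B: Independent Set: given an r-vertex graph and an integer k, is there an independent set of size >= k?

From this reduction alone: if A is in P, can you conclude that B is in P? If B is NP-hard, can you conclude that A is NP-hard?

A poly-time reduction A <=_p B transfers tractability DOWN (B easy => A easy) and hardness UP (A hard => B hard), not the reverse.
From A in P, the reduction alone does NOT give B in P: any problem in P trivially reduces to SAT, yet SAT is not known to be in P.
From B NP-hard, the reduction alone does NOT give A NP-hard: again, easy problems reduce to hard ones.
(Here in fact A is P and B is NP-complete.)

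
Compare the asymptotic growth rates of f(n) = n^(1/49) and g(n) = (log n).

f(n) = n^(1/49) grows faster: any positive power of n dominates any polylog.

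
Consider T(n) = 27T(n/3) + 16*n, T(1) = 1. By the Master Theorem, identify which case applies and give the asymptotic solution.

a=27, b=3, f(n)=16*n.
log_3(27) = 3 > 1.
Since f(n) = O(n^1) is polynomially smaller than n^3, Case 1 applies.
T(n) = Theta(n^3).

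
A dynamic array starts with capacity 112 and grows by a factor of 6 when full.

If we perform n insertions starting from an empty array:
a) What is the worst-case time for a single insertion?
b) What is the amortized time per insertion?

(a) Worst-case single insertion: O(n) -- when the array is full at capacity c, the resize copies all c elements, and c can be Theta(n).
(b) Resizes happen at sizes 112, 672, 4032, ... Total copy cost for n insertions: 112 + 672 + ... = O(n) (geometric series with ratio 1/6). Amortized cost per insertion: O(n)/n = O(1).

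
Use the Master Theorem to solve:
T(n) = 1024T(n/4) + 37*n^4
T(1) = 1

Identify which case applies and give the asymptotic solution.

a=1024, b=4, f(n)=37*n^4.
log_4(1024) = 5 > 4.
Since f(n) = O(n^4) is polynomially smaller than n^5, Case 1 applies.
T(n) = Theta(n^5).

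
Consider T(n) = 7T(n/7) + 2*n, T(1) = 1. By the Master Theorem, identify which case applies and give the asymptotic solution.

a=7, b=7, f(n)=2*n.
log_7(7) = 1, so n^(log_b(a)) = n.
f(n) = Theta(n), so Case 2 applies.
T(n) = Theta(n log n).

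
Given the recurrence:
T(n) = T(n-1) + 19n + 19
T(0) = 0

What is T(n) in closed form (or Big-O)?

Dominant term in sum is 19*sum(i, i=1..n) = 19*n*(n+1)/2 = O(n^2).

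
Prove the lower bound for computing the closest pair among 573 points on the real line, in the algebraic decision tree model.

Reduction from element distinctness: given 573 reals, the closest-pair distance is 0 iff two are equal. Element distinctness has an Omega(n log n) lower bound in the algebraic decision tree model (Ben-Or). Therefore closest pair on a line also requires Omega(n log n). Sorting then a linear scan achieves this.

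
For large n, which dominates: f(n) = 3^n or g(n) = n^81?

f(n) = 3^n grows faster: any exponential with base > 1 dominates every polynomial.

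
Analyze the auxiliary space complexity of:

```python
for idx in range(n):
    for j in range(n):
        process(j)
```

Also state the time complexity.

Space complexity: O(1).
Only a constant amount of auxiliary storage is used; nothing grows with n.
Time complexity: O(n^2).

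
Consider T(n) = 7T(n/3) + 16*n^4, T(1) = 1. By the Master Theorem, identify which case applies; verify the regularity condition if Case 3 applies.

a=7, b=3, f(n)=16*n^4.
log_3(7) = 1.771 < 4.
f(n) = Omega(n^(1.771+epsilon)) for some epsilon > 0, so Case 3 is the candidate.
Regularity: a*f(n/b) = 7*16*(n/3)^4 = (7/81)*16*n^4 <= c*f(n) with c = 7/81 < 1. Satisfied.
Case 3: T(n) = Theta(n^4).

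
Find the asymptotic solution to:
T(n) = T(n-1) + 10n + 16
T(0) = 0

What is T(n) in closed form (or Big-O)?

Dominant term in sum is 10*sum(i, i=1..n) = 10*n*(n+1)/2 = O(n^2).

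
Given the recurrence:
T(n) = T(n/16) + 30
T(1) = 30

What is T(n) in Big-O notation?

Each step divides n by 16 and adds 30. After log_16(n) steps, T(n) = O(log n).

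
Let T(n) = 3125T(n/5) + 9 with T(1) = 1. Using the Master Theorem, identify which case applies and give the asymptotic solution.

a=3125, b=5, f(n)=9.
log_5(3125) = 5 > 0.
Since f(n) = O(n^0) is polynomially smaller than n^5, Case 1 applies.
T(n) = Theta(n^5).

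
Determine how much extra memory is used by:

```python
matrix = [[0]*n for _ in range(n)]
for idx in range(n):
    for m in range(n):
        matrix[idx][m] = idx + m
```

Space complexity: O(n^2).
A 2D structure of size n x n is allocated.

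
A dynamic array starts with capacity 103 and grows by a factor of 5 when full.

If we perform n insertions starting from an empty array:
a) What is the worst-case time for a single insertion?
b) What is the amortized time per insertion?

(a) Worst-case single insertion: O(n) -- when the array is full at capacity c, the resize copies all c elements, and c can be Theta(n).
(b) Resizes happen at sizes 103, 515, 2575, ... Total copy cost for n insertions: 103 + 515 + ... = O(n) (geometric series with ratio 1/5). Amortized cost per insertion: O(n)/n = O(1).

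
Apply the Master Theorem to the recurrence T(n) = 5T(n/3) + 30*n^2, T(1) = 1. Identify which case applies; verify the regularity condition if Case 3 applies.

a=5, b=3, f(n)=30*n^2.
log_3(5) = 1.465 < 2.
f(n) = Omega(n^(1.465+epsilon)) for some epsilon > 0, so Case 3 is the candidate.
Regularity: a*f(n/b) = 5*30*(n/3)^2 = (5/9)*30*n^2 <= c*f(n) with c = 5/9 < 1. Satisfied.
Case 3: T(n) = Theta(n^2).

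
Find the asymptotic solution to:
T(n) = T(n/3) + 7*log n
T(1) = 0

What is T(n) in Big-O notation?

Each of the log_3(n) levels adds O(log n). T(n) = O(log^2 n).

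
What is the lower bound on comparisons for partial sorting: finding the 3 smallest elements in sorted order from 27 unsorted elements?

Finding 3 smallest of 27 in sorted order: Omega(27) to identify the 3 smallest, plus Omega(3 log 3) to sort them. Total: Omega(n + k log k).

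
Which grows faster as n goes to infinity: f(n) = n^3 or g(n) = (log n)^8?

f(n) = n^3 grows faster: any positive polynomial dominates any polylog.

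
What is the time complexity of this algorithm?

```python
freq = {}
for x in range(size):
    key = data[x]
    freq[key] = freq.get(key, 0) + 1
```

Time complexity: O(n).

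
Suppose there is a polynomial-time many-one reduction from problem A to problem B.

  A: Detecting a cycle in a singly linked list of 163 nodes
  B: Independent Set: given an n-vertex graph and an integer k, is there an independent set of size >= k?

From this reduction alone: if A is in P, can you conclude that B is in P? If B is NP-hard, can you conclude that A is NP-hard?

A poly-time reduction A <=_p B transfers tractability DOWN (B easy => A easy) and hardness UP (A hard => B hard), not the reverse.
From A in P, the reduction alone does NOT give B in P: any problem in P trivially reduces to SAT, yet SAT is not known to be in P.
From B NP-hard, the reduction alone does NOT give A NP-hard: again, easy problems reduce to hard ones.
(Here in fact A is P and B is NP-complete.)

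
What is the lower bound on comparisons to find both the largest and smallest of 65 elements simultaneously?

Pair elements first (floor(65/2) comparisons), then find max among winners and min among losers. Total: ceil(3*65/2) - 2 = 96 comparisons.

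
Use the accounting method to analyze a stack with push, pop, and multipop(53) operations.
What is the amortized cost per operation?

Assign 2 credits per push (1 for the push, 1 saved for a future pop). Each pop or element popped by multipop(53) uses 1 saved credit. Total credits never go negative, so amortized cost is O(1).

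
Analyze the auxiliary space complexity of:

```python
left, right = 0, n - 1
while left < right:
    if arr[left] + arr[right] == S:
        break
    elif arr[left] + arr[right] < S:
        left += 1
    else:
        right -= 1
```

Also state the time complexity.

Space complexity: O(1).
Only a constant amount of auxiliary storage is used; nothing grows with n.
Time complexity: O(n).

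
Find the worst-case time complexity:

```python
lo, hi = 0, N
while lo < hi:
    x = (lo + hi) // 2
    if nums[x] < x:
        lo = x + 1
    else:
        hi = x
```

Time complexity: O(log n).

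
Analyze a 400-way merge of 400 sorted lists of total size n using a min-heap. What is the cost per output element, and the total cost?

Maintain a min-heap of size 400 holding the current head of each list. Each output step does one extract-min (O(log 400)) and one insert of that list's next element (O(log 400)). Each of the n elements passes through the heap exactly once, so the total cost is O(n log 400), i.e. O(log 400) per output element.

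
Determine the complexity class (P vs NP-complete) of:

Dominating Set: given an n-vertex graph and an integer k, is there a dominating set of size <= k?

This problem is NP-complete: reduces from Set Cover (with k part of the input).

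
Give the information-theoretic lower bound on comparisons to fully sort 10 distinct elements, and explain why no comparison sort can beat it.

A comparison sort is a binary decision tree whose leaves are the 10! = 3628800 possible output permutations. A binary tree with L leaves has height >= ceil(log_2(L)). So any comparison sort needs >= ceil(log_2(10!)) = 22 comparisons in the worst case.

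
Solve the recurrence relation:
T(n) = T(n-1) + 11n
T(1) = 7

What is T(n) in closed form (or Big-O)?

Unrolling: T(n) = 7 + 11*(2 + 3 + ... + n) = 7 + 11*(n(n+1)/2 - 1) = O(n^2).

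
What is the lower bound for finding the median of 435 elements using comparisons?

To find the median of 435 elements, every element must be compared at least once, so the lower bound is Omega(n). The BFPRT algorithm achieves O(n), making this tight.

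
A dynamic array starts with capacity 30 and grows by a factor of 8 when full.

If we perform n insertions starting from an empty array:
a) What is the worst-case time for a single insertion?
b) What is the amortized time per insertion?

(a) Worst-case single insertion: O(n) -- when the array is full at capacity c, the resize copies all c elements, and c can be Theta(n).
(b) Resizes happen at sizes 30, 240, 1920, ... Total copy cost for n insertions: 30 + 240 + ... = O(n) (geometric series with ratio 1/8). Amortized cost per insertion: O(n)/n = O(1).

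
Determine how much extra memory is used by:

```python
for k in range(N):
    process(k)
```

Space complexity: O(1).
Only a constant amount of auxiliary storage is used; nothing grows with n.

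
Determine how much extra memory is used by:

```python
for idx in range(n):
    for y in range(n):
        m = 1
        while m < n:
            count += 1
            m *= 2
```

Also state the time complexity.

Space complexity: O(1).
Only a constant amount of auxiliary storage is used; nothing grows with n.
Time complexity: O(n^2 log n).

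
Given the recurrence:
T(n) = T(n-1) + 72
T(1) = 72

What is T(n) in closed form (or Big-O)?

Unrolling: T(n) = T(n-1) + 72 = T(n-2) + 2*72 = ... = T(1) + (n-1)*72 = 72 + (n-1)*72 = 72n.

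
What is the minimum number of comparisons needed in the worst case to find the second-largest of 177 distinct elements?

Lower bound: finding the max needs 177-1 comparisons. By the adversary weight-doubling argument, the max must personally win >= ceil(log_2(177)) = 8 comparisons; the 2nd-largest is among those 8 losers, needing 8-1 more comparisons. Total >= 177-1 + 8-1 = 183. A balanced knockout tournament achieves this.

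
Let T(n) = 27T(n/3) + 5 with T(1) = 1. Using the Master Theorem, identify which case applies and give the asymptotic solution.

a=27, b=3, f(n)=5.
log_3(27) = 3 > 0.
Since f(n) = O(n^0) is polynomially smaller than n^3, Case 1 applies.
T(n) = Theta(n^3).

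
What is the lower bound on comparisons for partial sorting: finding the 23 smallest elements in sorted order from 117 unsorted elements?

Finding 23 smallest of 117 in sorted order: Omega(117) to identify the 23 smallest, plus Omega(23 log 23) to sort them. Total: Omega(n + k log k).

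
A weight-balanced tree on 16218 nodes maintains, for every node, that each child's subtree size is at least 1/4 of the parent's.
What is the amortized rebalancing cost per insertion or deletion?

With balance ratio 1/4, tree height is O(log_{4/1}(16218)) = O(log n). A rebalance at a node of size s costs O(s) but requires Omega(s) updates in that subtree to retrigger. Summed over the O(log n) ancestors of the touched leaf, amortized rebalancing is O(log n).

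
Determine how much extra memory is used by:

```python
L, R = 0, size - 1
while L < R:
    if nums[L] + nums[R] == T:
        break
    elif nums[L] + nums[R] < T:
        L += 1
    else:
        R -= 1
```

Space complexity: O(1).
Only a constant amount of auxiliary storage is used; nothing grows with n.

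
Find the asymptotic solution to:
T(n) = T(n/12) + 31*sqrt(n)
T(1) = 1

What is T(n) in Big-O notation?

Each level contributes sqrt(n/12^k). Geometric series with ratio 1/sqrt(12) < 1 sums to O(sqrt(n)).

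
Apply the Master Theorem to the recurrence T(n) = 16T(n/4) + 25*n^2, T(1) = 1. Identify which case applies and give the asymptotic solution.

a=16, b=4, f(n)=25*n^2.
log_4(16) = 2, so n^(log_b(a)) = n^2.
f(n) = Theta(n^2), so Case 2 applies.
T(n) = Theta(n^2 log n).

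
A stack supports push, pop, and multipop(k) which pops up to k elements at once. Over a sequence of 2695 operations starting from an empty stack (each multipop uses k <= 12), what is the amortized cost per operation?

Each element is pushed exactly once and popped at most once (whether by pop or as part of a multipop). So the total number of individual pops over the whole sequence is at most the number of pushes, which is at most 2695. Total work <= 2 * 2695, hence O(1) amortized per operation.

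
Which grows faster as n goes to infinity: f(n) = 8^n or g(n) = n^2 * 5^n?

f(n) = 8^n grows faster: 8^n / (n^2 5^n) = (8/5)^n / n^2 -> infinity since 8/5 > 1.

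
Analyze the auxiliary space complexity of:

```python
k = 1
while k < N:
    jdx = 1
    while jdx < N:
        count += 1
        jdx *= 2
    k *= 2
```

Space complexity: O(1).
Only a constant amount of auxiliary storage is used; nothing grows with n.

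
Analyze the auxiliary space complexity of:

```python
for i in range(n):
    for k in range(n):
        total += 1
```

Space complexity: O(1).
Only a constant amount of auxiliary storage is used; nothing grows with n.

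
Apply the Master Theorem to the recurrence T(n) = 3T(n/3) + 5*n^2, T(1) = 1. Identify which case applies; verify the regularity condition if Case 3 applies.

a=3, b=3, f(n)=5*n^2.
log_3(3) = 1 < 2.
f(n) = Omega(n^(1+epsilon)) for some epsilon > 0, so Case 3 is the candidate.
Regularity: a*f(n/b) = 3*5*(n/3)^2 = (3/9)*5*n^2 <= c*f(n) with c = 3/9 < 1. Satisfied.
Case 3: T(n) = Theta(n^2).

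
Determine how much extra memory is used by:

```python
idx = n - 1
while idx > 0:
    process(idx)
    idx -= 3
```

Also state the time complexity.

Space complexity: O(1).
Only a constant amount of auxiliary storage is used; nothing grows with n.
Time complexity: O(n).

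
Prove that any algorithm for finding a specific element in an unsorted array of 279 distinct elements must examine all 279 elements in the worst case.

Adversary argument: if the algorithm examines fewer than 279 elements, the adversary places the target in an unexamined position. The algorithm cannot distinguish 'not present' from 'in unexamined position'.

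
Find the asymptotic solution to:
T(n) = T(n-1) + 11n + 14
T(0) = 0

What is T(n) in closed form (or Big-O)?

Dominant term in sum is 11*sum(i, i=1..n) = 11*n*(n+1)/2 = O(n^2).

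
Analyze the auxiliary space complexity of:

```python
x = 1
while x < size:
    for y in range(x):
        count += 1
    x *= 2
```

Space complexity: O(1).
Only a constant amount of auxiliary storage is used; nothing grows with n.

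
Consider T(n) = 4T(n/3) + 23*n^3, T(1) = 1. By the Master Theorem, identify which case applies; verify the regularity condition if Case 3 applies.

a=4, b=3, f(n)=23*n^3.
log_3(4) = 1.262 < 3.
f(n) = Omega(n^(1.262+epsilon)) for some epsilon > 0, so Case 3 is the candidate.
Regularity: a*f(n/b) = 4*23*(n/3)^3 = (4/27)*23*n^3 <= c*f(n) with c = 4/27 < 1. Satisfied.
Case 3: T(n) = Theta(n^3).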